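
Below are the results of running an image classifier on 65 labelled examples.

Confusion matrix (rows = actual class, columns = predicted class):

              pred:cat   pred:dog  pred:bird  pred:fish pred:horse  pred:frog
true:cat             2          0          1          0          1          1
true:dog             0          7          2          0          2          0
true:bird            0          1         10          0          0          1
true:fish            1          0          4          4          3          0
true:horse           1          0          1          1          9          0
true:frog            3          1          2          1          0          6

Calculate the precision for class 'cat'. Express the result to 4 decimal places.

0.2857

Treat 'cat' as positive and all other classes as negative.
precision = TP/(TP+FP).
cat: TP=2, FP=0+0+1+1+3=5 → 2/7 = 0.28571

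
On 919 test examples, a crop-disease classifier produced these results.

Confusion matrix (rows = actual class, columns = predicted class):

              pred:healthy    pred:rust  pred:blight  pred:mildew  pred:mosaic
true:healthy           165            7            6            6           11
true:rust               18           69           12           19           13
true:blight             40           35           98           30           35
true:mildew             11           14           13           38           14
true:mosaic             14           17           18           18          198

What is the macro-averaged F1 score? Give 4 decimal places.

0.5753

Per-class F1 score (2·TP/(2·TP+FP+FN)):
  healthy: TP=165, FP=18+40+11+14=83, FN=7+6+6+11=30 → 330/443 = 0.74492
  rust: TP=69, FP=7+35+14+17=73, FN=18+12+19+13=62 → 138/273 = 0.50549
  blight: TP=98, FP=6+12+13+18=49, FN=40+35+30+35=140 → 196/385 = 0.50909
  mildew: TP=38, FP=6+19+30+18=73, FN=11+14+13+14=52 → 76/201 = 0.37811
  mosaic: TP=198, FP=11+13+35+14=73, FN=14+17+18+18=67 → 396/536 = 0.73881
Macro-F1 score = mean = (0.74492 + 0.50549 + 0.50909 + 0.37811 + 0.73881) / 5 = 0.5753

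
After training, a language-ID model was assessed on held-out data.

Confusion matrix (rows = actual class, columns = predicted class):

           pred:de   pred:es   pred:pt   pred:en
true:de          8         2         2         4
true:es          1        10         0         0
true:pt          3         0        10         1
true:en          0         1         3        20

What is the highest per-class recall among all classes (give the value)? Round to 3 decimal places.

Per-class recall (TP/(TP+FN)):
  de: TP=8, FN=2+2+4=8 → 8/16 = 0.5000
  es: TP=10, FN=1+0+0=1 → 10/11 = 0.9091
  pt: TP=10, FN=3+0+1=4 → 10/14 = 0.7143
  en: TP=20, FN=0+1+3=4 → 20/24 = 0.8333
Highest is class 'es' with recall = 0.909.

0.909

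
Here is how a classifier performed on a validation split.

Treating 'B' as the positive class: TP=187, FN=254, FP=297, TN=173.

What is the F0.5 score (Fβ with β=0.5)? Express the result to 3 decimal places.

Fβ = (1+β²)·TP / ((1+β²)·TP + β²·FN + FP), with β²=1/4
= 1.25·187 / (1.25·187 + 0.25·254 + 297) = 0.393

0.393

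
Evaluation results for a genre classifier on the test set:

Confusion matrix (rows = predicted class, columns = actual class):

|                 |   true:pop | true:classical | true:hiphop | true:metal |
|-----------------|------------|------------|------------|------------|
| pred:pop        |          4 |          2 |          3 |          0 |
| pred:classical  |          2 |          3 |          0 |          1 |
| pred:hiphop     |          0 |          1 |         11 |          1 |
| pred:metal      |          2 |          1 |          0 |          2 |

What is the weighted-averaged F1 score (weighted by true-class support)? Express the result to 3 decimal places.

Per-class F1 score (2·TP/(2·TP+FP+FN)):
  pop: TP=4, FP=2+3+0=5, FN=2+0+2=4 → 8/17 = 0.4706
  classical: TP=3, FP=2+0+1=3, FN=2+1+1=4 → 6/13 = 0.4615
  hiphop: TP=11, FP=0+1+1=2, FN=3+0+0=3 → 22/27 = 0.8148
  metal: TP=2, FP=2+1+0=3, FN=0+1+1=2 → 4/9 = 0.4444
Weighted-F1 score = Σ (supportᵢ/N)·F1 scoreᵢ with N=33: (8/33)·0.4706 + (7/33)·0.4615 + (14/33)·0.8148 + (4/33)·0.4444 = 0.612

0.612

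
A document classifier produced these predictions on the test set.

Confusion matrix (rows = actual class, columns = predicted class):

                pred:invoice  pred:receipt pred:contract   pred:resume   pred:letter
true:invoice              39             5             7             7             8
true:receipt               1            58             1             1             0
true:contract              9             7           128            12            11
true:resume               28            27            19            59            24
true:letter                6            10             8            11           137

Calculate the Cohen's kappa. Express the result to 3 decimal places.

Observed agreement pₒ = trace/N = 421/623 = 0.6758
Expected agreement pₑ = Σ (rowᵢ·colᵢ)/N² = (66·83 + 61·107 + 167·163 + 157·90 + 172·180)/623² = 0.2172
κ = (pₒ − pₑ)/(1 − pₑ) = (0.6758 − 0.2172)/(1 − 0.2172) = 0.586

0.586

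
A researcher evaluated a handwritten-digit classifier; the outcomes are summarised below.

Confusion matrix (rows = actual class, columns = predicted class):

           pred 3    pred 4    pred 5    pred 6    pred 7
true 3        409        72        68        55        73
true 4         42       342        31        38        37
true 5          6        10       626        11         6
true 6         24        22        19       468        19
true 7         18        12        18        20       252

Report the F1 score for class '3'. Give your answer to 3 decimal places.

0.696

F1 score = 2·TP/(2·TP+FP+FN).
3: TP=409, FP=42+6+24+18=90, FN=72+68+55+73=268 → 818/1176 = 0.6956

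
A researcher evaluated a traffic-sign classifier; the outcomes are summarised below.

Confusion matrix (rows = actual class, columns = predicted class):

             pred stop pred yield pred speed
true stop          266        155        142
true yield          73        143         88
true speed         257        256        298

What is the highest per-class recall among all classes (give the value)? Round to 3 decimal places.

0.472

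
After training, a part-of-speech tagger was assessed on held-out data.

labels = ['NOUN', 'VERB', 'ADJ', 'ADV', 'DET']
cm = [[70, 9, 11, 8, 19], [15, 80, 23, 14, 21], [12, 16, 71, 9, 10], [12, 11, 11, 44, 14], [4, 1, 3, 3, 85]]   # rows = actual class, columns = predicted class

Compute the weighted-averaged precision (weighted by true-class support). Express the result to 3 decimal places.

0.615

Per-class precision (TP/(TP+FP)):
  NOUN: TP=70, FP=15+12+12+4=43 → 70/113 = 0.6195
  VERB: TP=80, FP=9+16+11+1=37 → 80/117 = 0.6838
  ADJ: TP=71, FP=11+23+11+3=48 → 71/119 = 0.5966
  ADV: TP=44, FP=8+14+9+3=34 → 44/78 = 0.5641
  DET: TP=85, FP=19+21+10+14=64 → 85/149 = 0.5705
Weighted-precision = Σ (supportᵢ/N)·precisionᵢ with N=576: (117/576)·0.6195 + (153/576)·0.6838 + (118/576)·0.5966 + (92/576)·0.5641 + (96/576)·0.5705 = 0.615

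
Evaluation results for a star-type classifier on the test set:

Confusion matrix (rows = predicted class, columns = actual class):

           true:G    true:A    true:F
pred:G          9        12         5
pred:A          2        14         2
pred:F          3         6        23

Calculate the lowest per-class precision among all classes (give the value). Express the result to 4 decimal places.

Per-class precision (TP/(TP+FP)):
  G: TP=9, FP=12+5=17 → 9/26 = 0.34615
  A: TP=14, FP=2+2=4 → 14/18 = 0.77778
  F: TP=23, FP=3+6=9 → 23/32 = 0.71875
Lowest is class 'G' with precision = 0.3462.

0.3462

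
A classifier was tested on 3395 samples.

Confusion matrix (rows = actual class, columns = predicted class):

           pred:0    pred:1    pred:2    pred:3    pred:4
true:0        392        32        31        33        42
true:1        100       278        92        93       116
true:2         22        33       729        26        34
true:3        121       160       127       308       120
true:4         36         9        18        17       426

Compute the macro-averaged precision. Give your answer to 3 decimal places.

0.616

Per-class precision (TP/(TP+FP)):
  0: TP=392, FP=100+22+121+36=279 → 392/671 = 0.5842
  1: TP=278, FP=32+33+160+9=234 → 278/512 = 0.5430
  2: TP=729, FP=31+92+127+18=268 → 729/997 = 0.7312
  3: TP=308, FP=33+93+26+17=169 → 308/477 = 0.6457
  4: TP=426, FP=42+116+34+120=312 → 426/738 = 0.5772
Macro-precision = mean = (0.5842 + 0.5430 + 0.7312 + 0.6457 + 0.5772) / 5 = 0.616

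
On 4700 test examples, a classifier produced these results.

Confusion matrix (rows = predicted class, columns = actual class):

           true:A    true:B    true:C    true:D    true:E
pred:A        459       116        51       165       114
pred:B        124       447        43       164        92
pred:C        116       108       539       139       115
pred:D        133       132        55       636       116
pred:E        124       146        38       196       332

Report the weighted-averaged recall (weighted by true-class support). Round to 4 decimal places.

0.5134

Per-class recall (TP/(TP+FN)):
  A: TP=459, FN=124+116+133+124=497 → 459/956 = 0.48013
  B: TP=447, FN=116+108+132+146=502 → 447/949 = 0.47102
  C: TP=539, FN=51+43+55+38=187 → 539/726 = 0.74242
  D: TP=636, FN=165+164+139+196=664 → 636/1300 = 0.48923
  E: TP=332, FN=114+92+115+116=437 → 332/769 = 0.43173
Weighted-recall = Σ (supportᵢ/N)·recallᵢ with N=4700: (956/4700)·0.48013 + (949/4700)·0.47102 + (726/4700)·0.74242 + (1300/4700)·0.48923 + (769/4700)·0.43173 = 0.5134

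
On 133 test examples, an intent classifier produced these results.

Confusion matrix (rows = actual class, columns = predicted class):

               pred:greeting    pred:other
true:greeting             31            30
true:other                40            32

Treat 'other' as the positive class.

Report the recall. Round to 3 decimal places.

Recall = TP/(TP+FN) = 32/(32+40) = 32/72 = 0.444

0.444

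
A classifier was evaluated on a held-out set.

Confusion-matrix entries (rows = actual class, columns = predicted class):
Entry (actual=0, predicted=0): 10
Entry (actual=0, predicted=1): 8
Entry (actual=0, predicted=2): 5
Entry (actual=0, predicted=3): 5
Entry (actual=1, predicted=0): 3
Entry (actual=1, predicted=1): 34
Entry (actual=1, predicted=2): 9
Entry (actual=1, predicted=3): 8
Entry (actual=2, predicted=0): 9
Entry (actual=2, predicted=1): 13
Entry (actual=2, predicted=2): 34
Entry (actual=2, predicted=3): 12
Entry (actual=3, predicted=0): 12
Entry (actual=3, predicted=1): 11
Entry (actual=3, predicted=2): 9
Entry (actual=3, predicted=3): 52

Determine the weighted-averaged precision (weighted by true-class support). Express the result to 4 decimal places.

0.5698

Per-class precision (TP/(TP+FP)):
  0: TP=10, FP=3+9+12=24 → 10/34 = 0.29412
  1: TP=34, FP=8+13+11=32 → 34/66 = 0.51515
  2: TP=34, FP=5+9+9=23 → 34/57 = 0.59649
  3: TP=52, FP=5+8+12=25 → 52/77 = 0.67532
Weighted-precision = Σ (supportᵢ/N)·precisionᵢ with N=234: (28/234)·0.29412 + (54/234)·0.51515 + (68/234)·0.59649 + (84/234)·0.67532 = 0.5698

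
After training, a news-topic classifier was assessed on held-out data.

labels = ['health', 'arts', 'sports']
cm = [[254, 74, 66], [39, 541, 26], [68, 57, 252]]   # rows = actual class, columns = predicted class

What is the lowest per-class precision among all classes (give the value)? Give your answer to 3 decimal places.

0.704

Per-class precision (TP/(TP+FP)):
  health: TP=254, FP=39+68=107 → 254/361 = 0.7036
  arts: TP=541, FP=74+57=131 → 541/672 = 0.8051
  sports: TP=252, FP=66+26=92 → 252/344 = 0.7326
Lowest is class 'health' with precision = 0.704.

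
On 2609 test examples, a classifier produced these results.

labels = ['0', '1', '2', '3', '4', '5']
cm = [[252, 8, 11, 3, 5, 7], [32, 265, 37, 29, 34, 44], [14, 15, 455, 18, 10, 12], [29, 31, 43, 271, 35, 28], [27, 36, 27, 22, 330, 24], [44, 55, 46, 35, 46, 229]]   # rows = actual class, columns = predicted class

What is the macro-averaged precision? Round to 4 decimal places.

Per-class precision (TP/(TP+FP)):
  0: TP=252, FP=32+14+29+27+44=146 → 252/398 = 0.63317
  1: TP=265, FP=8+15+31+36+55=145 → 265/410 = 0.64634
  2: TP=455, FP=11+37+43+27+46=164 → 455/619 = 0.73506
  3: TP=271, FP=3+29+18+22+35=107 → 271/378 = 0.71693
  4: TP=330, FP=5+34+10+35+46=130 → 330/460 = 0.71739
  5: TP=229, FP=7+44+12+28+24=115 → 229/344 = 0.66570
Macro-precision = mean = (0.63317 + 0.64634 + 0.73506 + 0.71693 + 0.71739 + 0.66570) / 6 = 0.6858

0.6858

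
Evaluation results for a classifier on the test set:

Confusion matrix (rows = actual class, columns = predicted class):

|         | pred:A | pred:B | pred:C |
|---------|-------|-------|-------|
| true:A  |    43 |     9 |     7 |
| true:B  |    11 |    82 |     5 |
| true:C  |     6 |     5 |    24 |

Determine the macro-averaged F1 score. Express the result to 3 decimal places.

Per-class F1 score (2·TP/(2·TP+FP+FN)):
  A: TP=43, FP=11+6=17, FN=9+7=16 → 86/119 = 0.7227
  B: TP=82, FP=9+5=14, FN=11+5=16 → 164/194 = 0.8454
  C: TP=24, FP=7+5=12, FN=6+5=11 → 48/71 = 0.6761
Macro-F1 score = mean = (0.7227 + 0.8454 + 0.6761) / 3 = 0.748

0.748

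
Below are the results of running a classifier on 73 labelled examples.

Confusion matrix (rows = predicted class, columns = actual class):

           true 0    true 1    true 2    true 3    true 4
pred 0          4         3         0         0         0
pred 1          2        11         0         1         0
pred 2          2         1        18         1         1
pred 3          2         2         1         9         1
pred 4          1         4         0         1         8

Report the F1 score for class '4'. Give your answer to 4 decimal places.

0.6667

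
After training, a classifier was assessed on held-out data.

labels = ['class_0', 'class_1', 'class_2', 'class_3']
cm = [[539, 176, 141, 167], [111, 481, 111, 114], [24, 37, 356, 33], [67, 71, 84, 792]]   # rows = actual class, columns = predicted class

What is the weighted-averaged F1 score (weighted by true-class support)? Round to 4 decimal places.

0.6538

Per-class F1 score (2·TP/(2·TP+FP+FN)):
  class_0: TP=539, FP=111+24+67=202, FN=176+141+167=484 → 1078/1764 = 0.61111
  class_1: TP=481, FP=176+37+71=284, FN=111+111+114=336 → 962/1582 = 0.60809
  class_2: TP=356, FP=141+111+84=336, FN=24+37+33=94 → 712/1142 = 0.62347
  class_3: TP=792, FP=167+114+33=314, FN=67+71+84=222 → 1584/2120 = 0.74717
Weighted-F1 score = Σ (supportᵢ/N)·F1 scoreᵢ with N=3304: (1023/3304)·0.61111 + (817/3304)·0.60809 + (450/3304)·0.62347 + (1014/3304)·0.74717 = 0.6538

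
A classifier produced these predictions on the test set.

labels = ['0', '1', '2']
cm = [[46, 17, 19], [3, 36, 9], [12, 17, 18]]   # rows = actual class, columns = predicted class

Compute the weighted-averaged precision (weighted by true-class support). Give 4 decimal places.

0.5927

Per-class precision (TP/(TP+FP)):
  0: TP=46, FP=3+12=15 → 46/61 = 0.75410
  1: TP=36, FP=17+17=34 → 36/70 = 0.51429
  2: TP=18, FP=19+9=28 → 18/46 = 0.39130
Weighted-precision = Σ (supportᵢ/N)·precisionᵢ with N=177: (82/177)·0.75410 + (48/177)·0.51429 + (47/177)·0.39130 = 0.5927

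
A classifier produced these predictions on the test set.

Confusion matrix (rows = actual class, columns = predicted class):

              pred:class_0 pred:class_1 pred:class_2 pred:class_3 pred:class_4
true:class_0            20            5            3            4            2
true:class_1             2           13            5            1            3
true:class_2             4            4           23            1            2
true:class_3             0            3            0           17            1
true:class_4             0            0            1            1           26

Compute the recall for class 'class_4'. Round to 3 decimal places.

0.929

One-vs-rest for 'class_4': TP = diagonal; FP = other classes predicted 'class_4'; FN = 'class_4' predicted as other.
recall = TP/(TP+FN).
class_4: TP=26, FN=0+0+1+1=2 → 26/28 = 0.9286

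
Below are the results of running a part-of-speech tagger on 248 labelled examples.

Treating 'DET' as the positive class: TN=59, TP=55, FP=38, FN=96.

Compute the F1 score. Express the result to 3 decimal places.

Precision = TP/(TP+FP) = 55/93 = 0.5914
Recall = TP/(TP+FN) = 55/151 = 0.3642
F1 = 2·TP/(2·TP+FP+FN) = 110/244 = 0.451

0.451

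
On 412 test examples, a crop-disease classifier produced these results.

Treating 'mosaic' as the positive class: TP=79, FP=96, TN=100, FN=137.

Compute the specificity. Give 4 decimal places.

0.5102

Specificity = TN/(TN+FP) = 100/(100+96) = 0.5102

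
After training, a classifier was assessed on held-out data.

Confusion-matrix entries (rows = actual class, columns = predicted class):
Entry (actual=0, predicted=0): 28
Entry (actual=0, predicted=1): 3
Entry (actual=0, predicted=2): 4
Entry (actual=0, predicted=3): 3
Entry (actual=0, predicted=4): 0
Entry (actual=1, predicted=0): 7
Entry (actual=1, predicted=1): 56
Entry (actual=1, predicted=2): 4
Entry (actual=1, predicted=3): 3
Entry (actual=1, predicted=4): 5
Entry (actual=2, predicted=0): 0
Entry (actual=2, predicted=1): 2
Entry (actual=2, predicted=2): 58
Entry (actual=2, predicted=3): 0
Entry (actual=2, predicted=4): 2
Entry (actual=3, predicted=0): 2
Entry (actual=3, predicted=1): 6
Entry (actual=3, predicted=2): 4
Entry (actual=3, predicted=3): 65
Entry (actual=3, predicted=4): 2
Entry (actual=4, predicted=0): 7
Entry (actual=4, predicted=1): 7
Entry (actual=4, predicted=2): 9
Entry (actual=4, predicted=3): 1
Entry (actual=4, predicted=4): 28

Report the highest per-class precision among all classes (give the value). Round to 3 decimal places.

Per-class precision (TP/(TP+FP)):
  0: TP=28, FP=7+0+2+7=16 → 28/44 = 0.6364
  1: TP=56, FP=3+2+6+7=18 → 56/74 = 0.7568
  2: TP=58, FP=4+4+4+9=21 → 58/79 = 0.7342
  3: TP=65, FP=3+3+0+1=7 → 65/72 = 0.9028
  4: TP=28, FP=0+5+2+2=9 → 28/37 = 0.7568
Highest is class '3' with precision = 0.903.

0.903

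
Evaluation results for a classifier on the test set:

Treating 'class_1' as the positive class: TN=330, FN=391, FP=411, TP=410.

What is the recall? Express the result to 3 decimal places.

Recall = TP/(TP+FN) = 410/(410+391) = 410/801 = 0.512

0.512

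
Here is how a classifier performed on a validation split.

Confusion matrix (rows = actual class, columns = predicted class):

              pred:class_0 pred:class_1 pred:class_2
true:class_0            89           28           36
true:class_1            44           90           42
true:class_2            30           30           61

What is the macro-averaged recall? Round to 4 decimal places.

0.5324

Per-class recall (TP/(TP+FN)):
  class_0: TP=89, FN=28+36=64 → 89/153 = 0.58170
  class_1: TP=90, FN=44+42=86 → 90/176 = 0.51136
  class_2: TP=61, FN=30+30=60 → 61/121 = 0.50413
Macro-recall = mean = (0.58170 + 0.51136 + 0.50413) / 3 = 0.5324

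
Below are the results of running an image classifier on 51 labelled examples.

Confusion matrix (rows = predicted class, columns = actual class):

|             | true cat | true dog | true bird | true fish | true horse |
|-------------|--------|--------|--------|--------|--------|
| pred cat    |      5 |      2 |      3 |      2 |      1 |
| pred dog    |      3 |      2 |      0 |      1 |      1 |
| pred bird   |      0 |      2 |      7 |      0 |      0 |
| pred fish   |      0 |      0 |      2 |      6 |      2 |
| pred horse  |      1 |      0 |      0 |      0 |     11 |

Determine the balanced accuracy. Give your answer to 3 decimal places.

0.574

Balanced accuracy = mean of per-class recall.
  cat: recall = 5/9 = 0.5556
  dog: recall = 2/6 = 0.3333
  bird: recall = 7/12 = 0.5833
  fish: recall = 6/9 = 0.6667
  horse: recall = 11/15 = 0.7333
Mean = (0.5556 + 0.3333 + 0.5833 + 0.6667 + 0.7333) / 5 = 0.574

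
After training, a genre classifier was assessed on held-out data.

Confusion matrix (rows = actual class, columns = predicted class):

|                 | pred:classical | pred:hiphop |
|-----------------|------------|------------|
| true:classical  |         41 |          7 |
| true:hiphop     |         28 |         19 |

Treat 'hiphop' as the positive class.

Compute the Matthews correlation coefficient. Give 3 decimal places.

MCC = (TP·TN − FP·FN) / √((TP+FP)(TP+FN)(TN+FP)(TN+FN))
Numerator = 19·41 − 7·28 = 583
Denominator = √(26·47·48·69) = √4047264 = 2011.7813
MCC = 583 / 2011.7813 = 0.290

0.290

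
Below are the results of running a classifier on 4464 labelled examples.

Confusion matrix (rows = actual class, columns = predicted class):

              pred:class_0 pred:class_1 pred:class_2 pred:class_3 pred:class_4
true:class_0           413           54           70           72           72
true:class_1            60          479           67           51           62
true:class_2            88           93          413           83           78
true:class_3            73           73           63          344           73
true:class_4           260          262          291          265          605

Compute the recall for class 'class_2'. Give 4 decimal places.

0.5470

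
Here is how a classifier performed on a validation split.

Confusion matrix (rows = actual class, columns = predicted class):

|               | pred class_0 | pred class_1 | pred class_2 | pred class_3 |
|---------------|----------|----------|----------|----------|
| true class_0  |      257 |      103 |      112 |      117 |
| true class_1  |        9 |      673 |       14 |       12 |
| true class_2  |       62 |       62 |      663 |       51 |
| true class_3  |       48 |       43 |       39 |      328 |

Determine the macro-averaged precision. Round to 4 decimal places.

Per-class precision (TP/(TP+FP)):
  class_0: TP=257, FP=9+62+48=119 → 257/376 = 0.68351
  class_1: TP=673, FP=103+62+43=208 → 673/881 = 0.76390
  class_2: TP=663, FP=112+14+39=165 → 663/828 = 0.80072
  class_3: TP=328, FP=117+12+51=180 → 328/508 = 0.64567
Macro-precision = mean = (0.68351 + 0.76390 + 0.80072 + 0.64567) / 4 = 0.7235

0.7235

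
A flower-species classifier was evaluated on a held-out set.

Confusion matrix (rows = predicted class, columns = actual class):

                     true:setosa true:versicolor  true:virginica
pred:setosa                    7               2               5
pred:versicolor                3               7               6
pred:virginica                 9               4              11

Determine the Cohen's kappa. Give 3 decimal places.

0.182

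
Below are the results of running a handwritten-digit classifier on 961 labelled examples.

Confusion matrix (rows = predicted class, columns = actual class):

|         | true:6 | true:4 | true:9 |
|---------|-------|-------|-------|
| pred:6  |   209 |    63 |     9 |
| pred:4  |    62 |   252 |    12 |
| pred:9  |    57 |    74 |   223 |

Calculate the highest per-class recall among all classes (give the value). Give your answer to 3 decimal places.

Per-class recall (TP/(TP+FN)):
  6: TP=209, FN=62+57=119 → 209/328 = 0.6372
  4: TP=252, FN=63+74=137 → 252/389 = 0.6478
  9: TP=223, FN=9+12=21 → 223/244 = 0.9139
Highest is class '9' with recall = 0.914.

0.914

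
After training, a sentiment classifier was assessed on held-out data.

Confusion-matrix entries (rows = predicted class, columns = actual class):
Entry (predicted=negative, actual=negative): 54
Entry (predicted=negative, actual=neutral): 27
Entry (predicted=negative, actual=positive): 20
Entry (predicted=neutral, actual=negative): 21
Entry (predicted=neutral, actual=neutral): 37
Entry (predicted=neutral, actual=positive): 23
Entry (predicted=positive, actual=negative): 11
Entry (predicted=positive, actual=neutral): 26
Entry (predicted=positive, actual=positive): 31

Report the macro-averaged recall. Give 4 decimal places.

0.4860

Per-class recall (TP/(TP+FN)):
  negative: TP=54, FN=21+11=32 → 54/86 = 0.62791
  neutral: TP=37, FN=27+26=53 → 37/90 = 0.41111
  positive: TP=31, FN=20+23=43 → 31/74 = 0.41892
Macro-recall = mean = (0.62791 + 0.41111 + 0.41892) / 3 = 0.4860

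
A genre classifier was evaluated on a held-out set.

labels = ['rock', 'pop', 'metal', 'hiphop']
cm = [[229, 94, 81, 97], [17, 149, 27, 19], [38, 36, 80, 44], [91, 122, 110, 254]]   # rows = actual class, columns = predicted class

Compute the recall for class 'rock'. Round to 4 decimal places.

One-vs-rest for 'rock': TP = diagonal; FP = other classes predicted 'rock'; FN = 'rock' predicted as other.
recall = TP/(TP+FN).
rock: TP=229, FN=94+81+97=272 → 229/501 = 0.45709

0.4571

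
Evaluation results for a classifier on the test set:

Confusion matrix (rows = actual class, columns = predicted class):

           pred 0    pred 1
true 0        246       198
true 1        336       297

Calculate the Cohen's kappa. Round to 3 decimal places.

0.022

Observed agreement pₒ = trace/N = 543/1077 = 0.5042
Expected agreement pₑ = Σ (rowᵢ·colᵢ)/N² = (444·582 + 633·495)/1077² = 0.4929
κ = (pₒ − pₑ)/(1 − pₑ) = (0.5042 − 0.4929)/(1 − 0.4929) = 0.022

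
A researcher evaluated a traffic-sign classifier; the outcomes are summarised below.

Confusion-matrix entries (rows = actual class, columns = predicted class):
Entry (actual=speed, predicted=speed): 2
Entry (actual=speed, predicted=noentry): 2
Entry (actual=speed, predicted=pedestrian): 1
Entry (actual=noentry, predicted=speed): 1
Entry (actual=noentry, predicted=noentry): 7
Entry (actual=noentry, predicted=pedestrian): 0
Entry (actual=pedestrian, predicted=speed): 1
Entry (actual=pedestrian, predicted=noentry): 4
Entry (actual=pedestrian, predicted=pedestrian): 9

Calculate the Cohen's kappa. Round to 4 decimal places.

Observed agreement pₒ = trace/N = 18/27 = 0.66667
Expected agreement pₑ = Σ (rowᵢ·colᵢ)/N² = (5·4 + 8·13 + 14·10)/27² = 0.36214
κ = (pₒ − pₑ)/(1 − pₑ) = (0.66667 − 0.36214)/(1 − 0.36214) = 0.4774

0.4774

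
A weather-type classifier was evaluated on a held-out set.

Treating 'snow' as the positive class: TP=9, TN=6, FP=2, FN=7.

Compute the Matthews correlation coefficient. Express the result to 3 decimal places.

0.296

MCC = (TP·TN − FP·FN) / √((TP+FP)(TP+FN)(TN+FP)(TN+FN))
Numerator = 9·6 − 2·7 = 40
Denominator = √(11·16·8·13) = √18304 = 135.2923
MCC = 40 / 135.2923 = 0.296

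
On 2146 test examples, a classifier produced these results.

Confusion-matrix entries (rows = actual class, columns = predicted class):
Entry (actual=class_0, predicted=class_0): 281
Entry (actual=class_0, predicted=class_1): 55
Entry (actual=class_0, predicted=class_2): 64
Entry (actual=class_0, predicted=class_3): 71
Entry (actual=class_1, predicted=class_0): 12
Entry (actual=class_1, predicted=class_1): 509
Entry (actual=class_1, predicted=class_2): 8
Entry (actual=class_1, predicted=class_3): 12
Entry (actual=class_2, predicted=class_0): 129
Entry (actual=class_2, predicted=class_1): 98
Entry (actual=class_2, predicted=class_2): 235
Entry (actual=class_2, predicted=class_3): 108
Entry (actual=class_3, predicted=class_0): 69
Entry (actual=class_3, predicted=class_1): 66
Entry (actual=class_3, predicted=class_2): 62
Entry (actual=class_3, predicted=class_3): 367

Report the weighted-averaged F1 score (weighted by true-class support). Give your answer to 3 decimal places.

0.635

Per-class F1 score (2·TP/(2·TP+FP+FN)):
  class_0: TP=281, FP=12+129+69=210, FN=55+64+71=190 → 562/962 = 0.5842
  class_1: TP=509, FP=55+98+66=219, FN=12+8+12=32 → 1018/1269 = 0.8022
  class_2: TP=235, FP=64+8+62=134, FN=129+98+108=335 → 470/939 = 0.5005
  class_3: TP=367, FP=71+12+108=191, FN=69+66+62=197 → 734/1122 = 0.6542
Weighted-F1 score = Σ (supportᵢ/N)·F1 scoreᵢ with N=2146: (471/2146)·0.5842 + (541/2146)·0.8022 + (570/2146)·0.5005 + (564/2146)·0.6542 = 0.635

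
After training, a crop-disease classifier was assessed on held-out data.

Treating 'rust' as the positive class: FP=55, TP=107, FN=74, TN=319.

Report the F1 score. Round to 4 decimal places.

Precision = TP/(TP+FP) = 107/162 = 0.6605
Recall = TP/(TP+FN) = 107/181 = 0.5912
F1 = 2·TP/(2·TP+FP+FN) = 214/343 = 0.6239

0.6239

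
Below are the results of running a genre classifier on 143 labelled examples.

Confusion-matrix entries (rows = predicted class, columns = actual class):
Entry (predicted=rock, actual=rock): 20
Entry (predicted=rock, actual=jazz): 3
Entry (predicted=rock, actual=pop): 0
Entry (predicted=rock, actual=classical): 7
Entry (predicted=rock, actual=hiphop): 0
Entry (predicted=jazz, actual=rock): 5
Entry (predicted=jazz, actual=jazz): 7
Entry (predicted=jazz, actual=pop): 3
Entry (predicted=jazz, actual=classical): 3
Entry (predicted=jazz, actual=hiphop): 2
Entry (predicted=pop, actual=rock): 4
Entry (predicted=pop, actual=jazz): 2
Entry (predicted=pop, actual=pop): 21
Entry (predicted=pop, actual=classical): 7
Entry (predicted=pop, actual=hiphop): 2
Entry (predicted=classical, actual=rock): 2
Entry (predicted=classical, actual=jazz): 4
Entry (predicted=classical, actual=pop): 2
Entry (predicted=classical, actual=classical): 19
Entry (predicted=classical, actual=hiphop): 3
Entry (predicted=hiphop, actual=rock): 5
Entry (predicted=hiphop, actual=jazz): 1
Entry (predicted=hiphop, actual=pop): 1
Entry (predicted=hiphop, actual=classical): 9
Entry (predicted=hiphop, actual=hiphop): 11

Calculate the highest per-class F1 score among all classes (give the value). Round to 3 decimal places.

Per-class F1 score (2·TP/(2·TP+FP+FN)):
  rock: TP=20, FP=3+0+7+0=10, FN=5+4+2+5=16 → 40/66 = 0.6061
  jazz: TP=7, FP=5+3+3+2=13, FN=3+2+4+1=10 → 14/37 = 0.3784
  pop: TP=21, FP=4+2+7+2=15, FN=0+3+2+1=6 → 42/63 = 0.6667
  classical: TP=19, FP=2+4+2+3=11, FN=7+3+7+9=26 → 38/75 = 0.5067
  hiphop: TP=11, FP=5+1+1+9=16, FN=0+2+2+3=7 → 22/45 = 0.4889
Highest is class 'pop' with F1 score = 0.667.

0.667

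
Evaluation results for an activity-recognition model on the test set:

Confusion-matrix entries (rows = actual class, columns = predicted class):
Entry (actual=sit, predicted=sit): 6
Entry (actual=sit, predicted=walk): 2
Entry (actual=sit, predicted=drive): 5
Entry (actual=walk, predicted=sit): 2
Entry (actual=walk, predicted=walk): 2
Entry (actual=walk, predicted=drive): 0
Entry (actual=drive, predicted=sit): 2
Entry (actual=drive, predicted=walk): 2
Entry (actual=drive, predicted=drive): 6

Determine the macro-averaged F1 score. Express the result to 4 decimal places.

Per-class F1 score (2·TP/(2·TP+FP+FN)):
  sit: TP=6, FP=2+2=4, FN=2+5=7 → 12/23 = 0.52174
  walk: TP=2, FP=2+2=4, FN=2+0=2 → 4/10 = 0.40000
  drive: TP=6, FP=5+0=5, FN=2+2=4 → 12/21 = 0.57143
Macro-F1 score = mean = (0.52174 + 0.40000 + 0.57143) / 3 = 0.4977

0.4977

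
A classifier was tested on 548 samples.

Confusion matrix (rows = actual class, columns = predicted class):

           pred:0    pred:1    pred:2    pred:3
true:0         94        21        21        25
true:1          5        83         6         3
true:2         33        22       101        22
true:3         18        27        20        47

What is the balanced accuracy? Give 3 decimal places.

0.607

Balanced accuracy = mean of per-class recall.
  0: recall = 94/161 = 0.5839
  1: recall = 83/97 = 0.8557
  2: recall = 101/178 = 0.5674
  3: recall = 47/112 = 0.4196
Mean = (0.5839 + 0.8557 + 0.5674 + 0.4196) / 4 = 0.607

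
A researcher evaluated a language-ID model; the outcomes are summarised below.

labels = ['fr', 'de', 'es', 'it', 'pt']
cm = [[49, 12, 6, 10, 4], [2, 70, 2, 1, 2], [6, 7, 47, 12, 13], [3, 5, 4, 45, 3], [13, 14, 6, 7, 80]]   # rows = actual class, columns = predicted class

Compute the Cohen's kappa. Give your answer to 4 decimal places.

Observed agreement pₒ = trace/N = 291/423 = 0.68794
Expected agreement pₑ = Σ (rowᵢ·colᵢ)/N² = (81·73 + 77·108 + 85·65 + 60·75 + 120·102)/423² = 0.20396
κ = (pₒ − pₑ)/(1 − pₑ) = (0.68794 − 0.20396)/(1 − 0.20396) = 0.6080

0.6080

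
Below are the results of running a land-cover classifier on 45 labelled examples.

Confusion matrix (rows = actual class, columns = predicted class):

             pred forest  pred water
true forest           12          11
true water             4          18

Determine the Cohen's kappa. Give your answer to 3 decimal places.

0.338

Observed agreement pₒ = trace/N = 30/45 = 0.6667
Expected agreement pₑ = Σ (rowᵢ·colᵢ)/N² = (23·16 + 22·29)/45² = 0.4968
κ = (pₒ − pₑ)/(1 − pₑ) = (0.6667 − 0.4968)/(1 − 0.4968) = 0.338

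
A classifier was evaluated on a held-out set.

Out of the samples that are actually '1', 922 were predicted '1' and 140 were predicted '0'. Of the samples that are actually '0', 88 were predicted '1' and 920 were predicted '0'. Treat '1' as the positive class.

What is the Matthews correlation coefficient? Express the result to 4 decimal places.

0.7808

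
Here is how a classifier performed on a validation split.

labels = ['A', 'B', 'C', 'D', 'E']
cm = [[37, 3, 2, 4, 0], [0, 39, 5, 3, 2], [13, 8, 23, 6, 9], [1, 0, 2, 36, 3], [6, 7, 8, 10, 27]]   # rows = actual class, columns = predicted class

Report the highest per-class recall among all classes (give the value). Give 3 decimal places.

0.857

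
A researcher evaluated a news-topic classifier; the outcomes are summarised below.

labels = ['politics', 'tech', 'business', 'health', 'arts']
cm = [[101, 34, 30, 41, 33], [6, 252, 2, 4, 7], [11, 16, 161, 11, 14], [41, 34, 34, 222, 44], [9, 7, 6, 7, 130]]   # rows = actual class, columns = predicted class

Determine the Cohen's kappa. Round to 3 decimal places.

Observed agreement pₒ = trace/N = 866/1257 = 0.6889
Expected agreement pₑ = Σ (rowᵢ·colᵢ)/N² = (239·168 + 271·343 + 213·233 + 375·285 + 159·228)/1257² = 0.2062
κ = (pₒ − pₑ)/(1 − pₑ) = (0.6889 − 0.2062)/(1 − 0.2062) = 0.608

0.608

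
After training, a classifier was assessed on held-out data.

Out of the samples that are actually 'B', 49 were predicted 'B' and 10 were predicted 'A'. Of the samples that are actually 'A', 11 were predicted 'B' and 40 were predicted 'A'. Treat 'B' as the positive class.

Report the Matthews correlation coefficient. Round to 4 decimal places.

0.6157

MCC = (TP·TN − FP·FN) / √((TP+FP)(TP+FN)(TN+FP)(TN+FN))
Numerator = 49·40 − 11·10 = 1850
Denominator = √(60·59·51·50) = √9027000 = 3004.4966
MCC = 1850 / 3004.4966 = 0.6157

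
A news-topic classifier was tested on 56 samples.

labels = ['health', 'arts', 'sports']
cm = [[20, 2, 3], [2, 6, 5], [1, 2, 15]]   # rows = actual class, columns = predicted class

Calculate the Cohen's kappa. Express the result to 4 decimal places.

0.5835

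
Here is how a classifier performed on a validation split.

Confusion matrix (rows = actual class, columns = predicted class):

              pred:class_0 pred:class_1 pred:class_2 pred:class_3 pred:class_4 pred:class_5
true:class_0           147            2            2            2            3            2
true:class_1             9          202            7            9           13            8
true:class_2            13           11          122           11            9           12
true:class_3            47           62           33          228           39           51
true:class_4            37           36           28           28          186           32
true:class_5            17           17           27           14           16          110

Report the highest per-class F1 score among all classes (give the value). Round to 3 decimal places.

Per-class F1 score (2·TP/(2·TP+FP+FN)):
  class_0: TP=147, FP=9+13+47+37+17=123, FN=2+2+2+3+2=11 → 294/428 = 0.6869
  class_1: TP=202, FP=2+11+62+36+17=128, FN=9+7+9+13+8=46 → 404/578 = 0.6990
  class_2: TP=122, FP=2+7+33+28+27=97, FN=13+11+11+9+12=56 → 244/397 = 0.6146
  class_3: TP=228, FP=2+9+11+28+14=64, FN=47+62+33+39+51=232 → 456/752 = 0.6064
  class_4: TP=186, FP=3+13+9+39+16=80, FN=37+36+28+28+32=161 → 372/613 = 0.6069
  class_5: TP=110, FP=2+8+12+51+32=105, FN=17+17+27+14+16=91 → 220/416 = 0.5288
Highest is class 'class_1' with F1 score = 0.699.

0.699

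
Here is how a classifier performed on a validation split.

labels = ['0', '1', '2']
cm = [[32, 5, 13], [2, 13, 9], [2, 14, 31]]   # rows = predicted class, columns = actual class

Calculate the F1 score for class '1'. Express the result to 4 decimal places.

Take TP from the diagonal, FP from the rest of the '1' prediction marginal, FN from the rest of the '1' actual marginal.
F1 score = 2·TP/(2·TP+FP+FN).
1: TP=13, FP=2+9=11, FN=5+14=19 → 26/56 = 0.46429

0.4643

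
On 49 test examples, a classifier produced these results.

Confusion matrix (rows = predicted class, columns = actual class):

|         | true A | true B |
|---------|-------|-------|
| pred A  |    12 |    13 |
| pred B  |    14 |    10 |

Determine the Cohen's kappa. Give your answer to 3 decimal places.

Observed agreement pₒ = trace/N = 22/49 = 0.4490
Expected agreement pₑ = Σ (rowᵢ·colᵢ)/N² = (26·25 + 23·24)/49² = 0.5006
κ = (pₒ − pₑ)/(1 − pₑ) = (0.4490 − 0.5006)/(1 − 0.5006) = -0.103

-0.103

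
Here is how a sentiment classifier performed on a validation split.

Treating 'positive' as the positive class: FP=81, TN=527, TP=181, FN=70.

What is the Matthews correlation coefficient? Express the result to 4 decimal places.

0.5807

MCC = (TP·TN − FP·FN) / √((TP+FP)(TP+FN)(TN+FP)(TN+FN))
Numerator = 181·527 − 81·70 = 89717
Denominator = √(262·251·608·597) = √23870027712 = 154499.2806
MCC = 89717 / 154499.2806 = 0.5807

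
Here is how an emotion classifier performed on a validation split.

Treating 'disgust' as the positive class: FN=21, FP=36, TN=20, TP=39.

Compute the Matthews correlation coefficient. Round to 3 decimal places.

MCC = (TP·TN − FP·FN) / √((TP+FP)(TP+FN)(TN+FP)(TN+FN))
Numerator = 39·20 − 36·21 = 24
Denominator = √(75·60·56·41) = √10332000 = 3214.3429
MCC = 24 / 3214.3429 = 0.007

0.007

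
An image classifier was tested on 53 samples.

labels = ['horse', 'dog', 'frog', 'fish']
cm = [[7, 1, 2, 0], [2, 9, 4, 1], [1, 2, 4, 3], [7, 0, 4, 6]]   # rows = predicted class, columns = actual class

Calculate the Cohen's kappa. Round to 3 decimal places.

0.330

Observed agreement pₒ = trace/N = 26/53 = 0.4906
Expected agreement pₑ = Σ (rowᵢ·colᵢ)/N² = (17·10 + 12·16 + 14·10 + 10·17)/53² = 0.2392
κ = (pₒ − pₑ)/(1 − pₑ) = (0.4906 − 0.2392)/(1 − 0.2392) = 0.330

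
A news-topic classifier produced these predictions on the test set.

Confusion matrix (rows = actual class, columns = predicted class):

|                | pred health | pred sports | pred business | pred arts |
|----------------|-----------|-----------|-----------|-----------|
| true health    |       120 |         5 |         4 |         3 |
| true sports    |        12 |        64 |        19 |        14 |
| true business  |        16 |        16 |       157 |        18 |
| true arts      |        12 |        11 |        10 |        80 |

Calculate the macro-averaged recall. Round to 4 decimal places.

Per-class recall (TP/(TP+FN)):
  health: TP=120, FN=5+4+3=12 → 120/132 = 0.90909
  sports: TP=64, FN=12+19+14=45 → 64/109 = 0.58716
  business: TP=157, FN=16+16+18=50 → 157/207 = 0.75845
  arts: TP=80, FN=12+11+10=33 → 80/113 = 0.70796
Macro-recall = mean = (0.90909 + 0.58716 + 0.75845 + 0.70796) / 4 = 0.7407

0.7407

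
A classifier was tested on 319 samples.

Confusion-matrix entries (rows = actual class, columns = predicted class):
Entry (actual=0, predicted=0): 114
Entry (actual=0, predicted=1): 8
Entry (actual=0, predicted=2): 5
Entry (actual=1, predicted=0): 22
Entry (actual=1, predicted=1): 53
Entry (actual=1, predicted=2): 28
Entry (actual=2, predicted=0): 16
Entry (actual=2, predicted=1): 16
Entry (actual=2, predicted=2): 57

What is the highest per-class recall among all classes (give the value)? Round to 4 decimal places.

0.8976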